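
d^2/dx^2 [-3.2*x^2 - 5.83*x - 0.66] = -6.40000000000000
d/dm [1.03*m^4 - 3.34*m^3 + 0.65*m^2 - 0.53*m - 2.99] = 4.12*m^3 - 10.02*m^2 + 1.3*m - 0.53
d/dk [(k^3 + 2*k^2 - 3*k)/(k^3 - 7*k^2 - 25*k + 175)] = (-9*k^4 - 44*k^3 + 454*k^2 + 700*k - 525)/(k^6 - 14*k^5 - k^4 + 700*k^3 - 1825*k^2 - 8750*k + 30625)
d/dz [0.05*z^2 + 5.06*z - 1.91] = 0.1*z + 5.06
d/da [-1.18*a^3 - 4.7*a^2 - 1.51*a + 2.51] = -3.54*a^2 - 9.4*a - 1.51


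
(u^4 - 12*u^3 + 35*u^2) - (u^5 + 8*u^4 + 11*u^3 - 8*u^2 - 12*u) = -u^5 - 7*u^4 - 23*u^3 + 43*u^2 + 12*u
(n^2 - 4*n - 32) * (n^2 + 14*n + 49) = n^4 + 10*n^3 - 39*n^2 - 644*n - 1568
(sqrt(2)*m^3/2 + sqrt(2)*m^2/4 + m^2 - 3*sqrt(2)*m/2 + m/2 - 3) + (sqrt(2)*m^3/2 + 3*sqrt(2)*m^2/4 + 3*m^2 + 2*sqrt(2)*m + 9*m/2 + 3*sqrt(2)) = sqrt(2)*m^3 + sqrt(2)*m^2 + 4*m^2 + sqrt(2)*m/2 + 5*m - 3 + 3*sqrt(2)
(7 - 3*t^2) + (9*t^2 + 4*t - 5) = 6*t^2 + 4*t + 2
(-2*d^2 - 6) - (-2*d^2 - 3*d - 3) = 3*d - 3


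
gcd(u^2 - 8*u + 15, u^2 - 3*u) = u - 3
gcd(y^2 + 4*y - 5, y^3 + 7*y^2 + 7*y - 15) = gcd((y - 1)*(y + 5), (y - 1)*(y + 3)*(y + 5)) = y^2 + 4*y - 5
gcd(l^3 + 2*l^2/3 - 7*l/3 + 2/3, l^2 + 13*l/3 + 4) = 1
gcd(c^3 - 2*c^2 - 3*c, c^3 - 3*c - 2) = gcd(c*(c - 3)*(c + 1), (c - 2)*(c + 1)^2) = c + 1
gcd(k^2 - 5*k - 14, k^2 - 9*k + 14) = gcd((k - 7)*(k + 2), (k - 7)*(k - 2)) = k - 7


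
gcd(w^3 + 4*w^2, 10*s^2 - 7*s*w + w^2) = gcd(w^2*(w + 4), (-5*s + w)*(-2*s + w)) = 1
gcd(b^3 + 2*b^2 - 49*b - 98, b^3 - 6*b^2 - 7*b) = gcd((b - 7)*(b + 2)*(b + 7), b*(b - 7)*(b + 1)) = b - 7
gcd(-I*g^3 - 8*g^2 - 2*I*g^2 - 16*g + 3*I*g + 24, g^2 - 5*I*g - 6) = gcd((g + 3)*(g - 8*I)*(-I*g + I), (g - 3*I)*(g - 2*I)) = 1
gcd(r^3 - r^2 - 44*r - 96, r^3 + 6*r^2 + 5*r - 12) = r^2 + 7*r + 12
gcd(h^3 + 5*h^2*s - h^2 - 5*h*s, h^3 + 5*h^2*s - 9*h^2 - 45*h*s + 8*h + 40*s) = h^2 + 5*h*s - h - 5*s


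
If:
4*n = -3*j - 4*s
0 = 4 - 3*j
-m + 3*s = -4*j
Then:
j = 4/3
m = 3*s + 16/3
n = -s - 1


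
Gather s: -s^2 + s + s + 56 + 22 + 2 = -s^2 + 2*s + 80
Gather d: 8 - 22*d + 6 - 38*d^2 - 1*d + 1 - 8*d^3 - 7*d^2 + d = -8*d^3 - 45*d^2 - 22*d + 15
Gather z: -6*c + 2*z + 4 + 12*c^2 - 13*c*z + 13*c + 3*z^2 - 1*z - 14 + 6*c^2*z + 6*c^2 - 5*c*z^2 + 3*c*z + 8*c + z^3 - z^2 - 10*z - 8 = 18*c^2 + 15*c + z^3 + z^2*(2 - 5*c) + z*(6*c^2 - 10*c - 9) - 18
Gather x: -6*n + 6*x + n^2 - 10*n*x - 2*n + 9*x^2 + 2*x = n^2 - 8*n + 9*x^2 + x*(8 - 10*n)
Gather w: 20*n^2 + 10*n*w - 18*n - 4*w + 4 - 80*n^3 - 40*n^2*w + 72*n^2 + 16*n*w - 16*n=-80*n^3 + 92*n^2 - 34*n + w*(-40*n^2 + 26*n - 4) + 4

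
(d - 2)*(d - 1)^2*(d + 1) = d^4 - 3*d^3 + d^2 + 3*d - 2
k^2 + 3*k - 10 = (k - 2)*(k + 5)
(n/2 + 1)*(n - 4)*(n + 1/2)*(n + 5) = n^4/2 + 7*n^3/4 - 33*n^2/4 - 49*n/2 - 10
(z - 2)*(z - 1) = z^2 - 3*z + 2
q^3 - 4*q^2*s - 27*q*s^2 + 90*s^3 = (q - 6*s)*(q - 3*s)*(q + 5*s)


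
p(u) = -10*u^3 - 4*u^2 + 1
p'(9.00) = -2502.00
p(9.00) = -7613.00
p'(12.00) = -4416.00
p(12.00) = -17855.00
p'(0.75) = -22.88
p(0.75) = -5.47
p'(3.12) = -316.99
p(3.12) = -341.65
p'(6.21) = -1206.60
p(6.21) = -2548.09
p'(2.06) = -143.79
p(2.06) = -103.39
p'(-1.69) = -72.16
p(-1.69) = 37.84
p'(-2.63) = -186.47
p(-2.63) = 155.25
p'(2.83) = -262.91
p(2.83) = -257.69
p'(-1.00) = -22.00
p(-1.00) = 7.00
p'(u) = -30*u^2 - 8*u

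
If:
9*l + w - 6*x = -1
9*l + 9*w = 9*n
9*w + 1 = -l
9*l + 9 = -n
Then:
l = -80/89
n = -81/89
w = -1/89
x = -316/267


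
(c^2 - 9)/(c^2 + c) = (c^2 - 9)/(c*(c + 1))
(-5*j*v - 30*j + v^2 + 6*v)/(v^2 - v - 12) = (5*j*v + 30*j - v^2 - 6*v)/(-v^2 + v + 12)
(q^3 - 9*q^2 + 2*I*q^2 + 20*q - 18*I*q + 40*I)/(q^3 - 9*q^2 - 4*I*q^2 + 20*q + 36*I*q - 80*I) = (q + 2*I)/(q - 4*I)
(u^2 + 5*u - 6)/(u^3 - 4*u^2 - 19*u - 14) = (-u^2 - 5*u + 6)/(-u^3 + 4*u^2 + 19*u + 14)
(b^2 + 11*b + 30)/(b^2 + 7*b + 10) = (b + 6)/(b + 2)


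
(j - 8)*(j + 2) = j^2 - 6*j - 16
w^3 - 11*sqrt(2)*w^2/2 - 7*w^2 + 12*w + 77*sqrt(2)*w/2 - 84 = (w - 7)*(w - 4*sqrt(2))*(w - 3*sqrt(2)/2)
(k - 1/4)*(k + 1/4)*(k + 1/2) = k^3 + k^2/2 - k/16 - 1/32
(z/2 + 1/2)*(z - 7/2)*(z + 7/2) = z^3/2 + z^2/2 - 49*z/8 - 49/8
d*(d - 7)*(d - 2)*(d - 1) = d^4 - 10*d^3 + 23*d^2 - 14*d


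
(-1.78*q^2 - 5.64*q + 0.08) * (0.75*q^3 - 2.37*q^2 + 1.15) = -1.335*q^5 - 0.0113999999999992*q^4 + 13.4268*q^3 - 2.2366*q^2 - 6.486*q + 0.092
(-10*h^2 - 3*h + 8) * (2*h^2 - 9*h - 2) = -20*h^4 + 84*h^3 + 63*h^2 - 66*h - 16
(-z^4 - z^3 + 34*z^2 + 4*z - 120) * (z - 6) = -z^5 + 5*z^4 + 40*z^3 - 200*z^2 - 144*z + 720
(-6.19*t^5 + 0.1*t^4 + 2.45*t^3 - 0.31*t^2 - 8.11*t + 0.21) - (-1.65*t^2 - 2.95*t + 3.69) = -6.19*t^5 + 0.1*t^4 + 2.45*t^3 + 1.34*t^2 - 5.16*t - 3.48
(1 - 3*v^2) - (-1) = 2 - 3*v^2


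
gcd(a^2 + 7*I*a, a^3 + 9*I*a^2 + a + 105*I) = a + 7*I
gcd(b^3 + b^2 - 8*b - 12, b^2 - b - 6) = b^2 - b - 6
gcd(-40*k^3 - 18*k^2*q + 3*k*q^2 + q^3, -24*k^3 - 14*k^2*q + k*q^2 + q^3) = -8*k^2 - 2*k*q + q^2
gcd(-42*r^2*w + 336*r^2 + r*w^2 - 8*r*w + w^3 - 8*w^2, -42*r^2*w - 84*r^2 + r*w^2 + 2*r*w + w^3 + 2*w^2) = 42*r^2 - r*w - w^2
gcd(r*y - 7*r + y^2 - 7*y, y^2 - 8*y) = 1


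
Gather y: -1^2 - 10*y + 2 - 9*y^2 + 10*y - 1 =-9*y^2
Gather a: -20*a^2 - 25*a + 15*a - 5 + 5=-20*a^2 - 10*a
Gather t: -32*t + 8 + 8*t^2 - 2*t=8*t^2 - 34*t + 8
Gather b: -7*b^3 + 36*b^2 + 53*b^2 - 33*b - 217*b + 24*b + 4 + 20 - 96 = -7*b^3 + 89*b^2 - 226*b - 72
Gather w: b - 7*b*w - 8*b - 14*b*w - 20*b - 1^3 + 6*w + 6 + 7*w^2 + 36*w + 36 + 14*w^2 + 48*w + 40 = -27*b + 21*w^2 + w*(90 - 21*b) + 81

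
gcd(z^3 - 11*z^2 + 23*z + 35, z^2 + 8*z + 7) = z + 1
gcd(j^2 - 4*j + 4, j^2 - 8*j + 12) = j - 2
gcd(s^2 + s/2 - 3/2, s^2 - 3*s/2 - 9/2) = s + 3/2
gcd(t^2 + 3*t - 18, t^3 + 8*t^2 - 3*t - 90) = t^2 + 3*t - 18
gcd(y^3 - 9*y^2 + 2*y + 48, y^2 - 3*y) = y - 3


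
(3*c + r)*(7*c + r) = 21*c^2 + 10*c*r + r^2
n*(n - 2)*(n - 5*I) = n^3 - 2*n^2 - 5*I*n^2 + 10*I*n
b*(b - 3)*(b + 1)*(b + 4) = b^4 + 2*b^3 - 11*b^2 - 12*b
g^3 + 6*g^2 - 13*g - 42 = (g - 3)*(g + 2)*(g + 7)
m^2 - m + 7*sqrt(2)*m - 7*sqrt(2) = (m - 1)*(m + 7*sqrt(2))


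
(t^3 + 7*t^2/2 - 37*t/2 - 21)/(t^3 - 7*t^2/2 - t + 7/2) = (t + 6)/(t - 1)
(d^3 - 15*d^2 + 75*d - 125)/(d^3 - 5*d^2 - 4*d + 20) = (d^2 - 10*d + 25)/(d^2 - 4)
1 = 1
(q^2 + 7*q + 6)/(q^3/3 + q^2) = 3*(q^2 + 7*q + 6)/(q^2*(q + 3))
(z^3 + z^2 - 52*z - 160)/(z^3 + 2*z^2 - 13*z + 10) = (z^2 - 4*z - 32)/(z^2 - 3*z + 2)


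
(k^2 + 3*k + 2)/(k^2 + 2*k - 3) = (k^2 + 3*k + 2)/(k^2 + 2*k - 3)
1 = 1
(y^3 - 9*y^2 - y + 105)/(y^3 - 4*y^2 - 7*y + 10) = (y^2 - 4*y - 21)/(y^2 + y - 2)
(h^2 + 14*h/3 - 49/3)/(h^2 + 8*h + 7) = (h - 7/3)/(h + 1)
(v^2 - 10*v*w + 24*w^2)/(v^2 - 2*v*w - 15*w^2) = (-v^2 + 10*v*w - 24*w^2)/(-v^2 + 2*v*w + 15*w^2)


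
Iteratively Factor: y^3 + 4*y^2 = (y)*(y^2 + 4*y) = y*(y + 4)*(y)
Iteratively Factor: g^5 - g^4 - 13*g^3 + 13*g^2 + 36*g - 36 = (g - 3)*(g^4 + 2*g^3 - 7*g^2 - 8*g + 12) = (g - 3)*(g + 3)*(g^3 - g^2 - 4*g + 4) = (g - 3)*(g + 2)*(g + 3)*(g^2 - 3*g + 2) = (g - 3)*(g - 2)*(g + 2)*(g + 3)*(g - 1)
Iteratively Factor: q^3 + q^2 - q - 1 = (q + 1)*(q^2 - 1) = (q - 1)*(q + 1)*(q + 1)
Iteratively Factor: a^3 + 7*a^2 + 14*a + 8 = (a + 2)*(a^2 + 5*a + 4) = (a + 1)*(a + 2)*(a + 4)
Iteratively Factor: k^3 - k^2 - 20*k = (k - 5)*(k^2 + 4*k) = k*(k - 5)*(k + 4)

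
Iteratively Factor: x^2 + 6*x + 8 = (x + 2)*(x + 4)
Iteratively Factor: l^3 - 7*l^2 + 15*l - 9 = (l - 3)*(l^2 - 4*l + 3) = (l - 3)*(l - 1)*(l - 3)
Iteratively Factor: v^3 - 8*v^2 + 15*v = (v)*(v^2 - 8*v + 15) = v*(v - 3)*(v - 5)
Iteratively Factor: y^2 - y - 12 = (y - 4)*(y + 3)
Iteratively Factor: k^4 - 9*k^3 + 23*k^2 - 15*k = (k - 5)*(k^3 - 4*k^2 + 3*k) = k*(k - 5)*(k^2 - 4*k + 3) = k*(k - 5)*(k - 3)*(k - 1)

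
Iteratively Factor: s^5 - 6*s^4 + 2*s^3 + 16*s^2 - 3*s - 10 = (s - 5)*(s^4 - s^3 - 3*s^2 + s + 2) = (s - 5)*(s - 1)*(s^3 - 3*s - 2) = (s - 5)*(s - 1)*(s + 1)*(s^2 - s - 2) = (s - 5)*(s - 2)*(s - 1)*(s + 1)*(s + 1)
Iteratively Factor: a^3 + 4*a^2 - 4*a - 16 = (a - 2)*(a^2 + 6*a + 8) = (a - 2)*(a + 4)*(a + 2)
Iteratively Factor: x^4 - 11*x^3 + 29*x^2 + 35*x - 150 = (x - 5)*(x^3 - 6*x^2 - x + 30) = (x - 5)*(x + 2)*(x^2 - 8*x + 15) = (x - 5)*(x - 3)*(x + 2)*(x - 5)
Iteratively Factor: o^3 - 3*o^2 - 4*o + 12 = (o + 2)*(o^2 - 5*o + 6) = (o - 2)*(o + 2)*(o - 3)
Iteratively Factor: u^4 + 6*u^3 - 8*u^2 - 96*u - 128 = (u + 2)*(u^3 + 4*u^2 - 16*u - 64) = (u - 4)*(u + 2)*(u^2 + 8*u + 16) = (u - 4)*(u + 2)*(u + 4)*(u + 4)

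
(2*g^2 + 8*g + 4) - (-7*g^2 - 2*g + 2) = 9*g^2 + 10*g + 2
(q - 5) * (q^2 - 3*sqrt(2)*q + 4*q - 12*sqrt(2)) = q^3 - 3*sqrt(2)*q^2 - q^2 - 20*q + 3*sqrt(2)*q + 60*sqrt(2)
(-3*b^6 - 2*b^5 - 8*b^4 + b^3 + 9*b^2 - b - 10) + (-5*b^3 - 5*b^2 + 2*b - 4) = -3*b^6 - 2*b^5 - 8*b^4 - 4*b^3 + 4*b^2 + b - 14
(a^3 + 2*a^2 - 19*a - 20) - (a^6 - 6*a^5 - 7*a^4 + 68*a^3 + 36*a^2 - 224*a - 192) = -a^6 + 6*a^5 + 7*a^4 - 67*a^3 - 34*a^2 + 205*a + 172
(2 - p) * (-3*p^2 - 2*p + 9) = 3*p^3 - 4*p^2 - 13*p + 18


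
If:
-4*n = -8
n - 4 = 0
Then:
No Solution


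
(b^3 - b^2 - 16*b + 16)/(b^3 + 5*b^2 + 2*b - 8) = (b - 4)/(b + 2)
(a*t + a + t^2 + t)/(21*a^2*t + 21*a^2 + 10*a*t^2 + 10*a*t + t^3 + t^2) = (a + t)/(21*a^2 + 10*a*t + t^2)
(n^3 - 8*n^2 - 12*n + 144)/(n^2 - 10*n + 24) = (n^2 - 2*n - 24)/(n - 4)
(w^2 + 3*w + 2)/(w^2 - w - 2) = (w + 2)/(w - 2)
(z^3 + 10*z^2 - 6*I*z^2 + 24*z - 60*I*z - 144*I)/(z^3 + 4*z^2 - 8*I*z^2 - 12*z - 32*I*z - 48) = (z + 6)/(z - 2*I)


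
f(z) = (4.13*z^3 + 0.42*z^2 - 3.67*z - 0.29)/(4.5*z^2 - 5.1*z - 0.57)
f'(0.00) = 1.89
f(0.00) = 0.51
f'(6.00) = 0.89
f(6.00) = 6.76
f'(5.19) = 0.88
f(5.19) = 6.05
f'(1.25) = -2984.78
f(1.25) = 44.58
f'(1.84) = -0.72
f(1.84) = 3.81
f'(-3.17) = 0.89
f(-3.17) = -1.91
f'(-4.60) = 0.90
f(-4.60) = -3.19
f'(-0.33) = 0.95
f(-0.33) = 0.51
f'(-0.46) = 0.82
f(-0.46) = 0.40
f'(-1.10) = 0.82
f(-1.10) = -0.12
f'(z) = (5.1 - 9.0*z)*(4.13*z^3 + 0.42*z^2 - 3.67*z - 0.29)/(4.5*z^2 - 5.1*z - 0.57)^2 + (12.39*z^2 + 0.84*z - 3.67)/(4.5*z^2 - 5.1*z - 0.57)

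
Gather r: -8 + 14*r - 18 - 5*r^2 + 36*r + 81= -5*r^2 + 50*r + 55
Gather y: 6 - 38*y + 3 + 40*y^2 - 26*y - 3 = 40*y^2 - 64*y + 6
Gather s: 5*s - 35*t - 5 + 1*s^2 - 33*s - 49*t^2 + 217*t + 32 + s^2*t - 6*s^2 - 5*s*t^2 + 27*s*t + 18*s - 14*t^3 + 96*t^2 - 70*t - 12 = s^2*(t - 5) + s*(-5*t^2 + 27*t - 10) - 14*t^3 + 47*t^2 + 112*t + 15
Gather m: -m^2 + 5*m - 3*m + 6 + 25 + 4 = -m^2 + 2*m + 35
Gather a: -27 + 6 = -21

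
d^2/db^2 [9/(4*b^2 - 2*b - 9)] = 72*(4*b^2 - 2*b - (4*b - 1)^2 - 9)/(-4*b^2 + 2*b + 9)^3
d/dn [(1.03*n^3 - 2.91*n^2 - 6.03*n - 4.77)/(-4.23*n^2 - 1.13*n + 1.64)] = (-4.3569*n^4 - 2.3278*n^3 - 17.151*n^2 - 49.899*n - 15.2793)/(17.8929*n^4 + 9.5598*n^3 - 12.5975*n^2 - 3.7064*n + 2.6896)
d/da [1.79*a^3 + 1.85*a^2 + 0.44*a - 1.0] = 5.37*a^2 + 3.7*a + 0.44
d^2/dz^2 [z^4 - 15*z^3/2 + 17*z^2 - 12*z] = 12*z^2 - 45*z + 34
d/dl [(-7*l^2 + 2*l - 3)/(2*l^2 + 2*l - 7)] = 2*(-9*l^2 + 55*l - 4)/(4*l^4 + 8*l^3 - 24*l^2 - 28*l + 49)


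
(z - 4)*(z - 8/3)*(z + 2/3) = z^3 - 6*z^2 + 56*z/9 + 64/9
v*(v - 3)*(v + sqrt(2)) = v^3 - 3*v^2 + sqrt(2)*v^2 - 3*sqrt(2)*v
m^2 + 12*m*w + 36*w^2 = (m + 6*w)^2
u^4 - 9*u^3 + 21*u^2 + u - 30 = (u - 5)*(u - 3)*(u - 2)*(u + 1)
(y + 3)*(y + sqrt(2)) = y^2 + sqrt(2)*y + 3*y + 3*sqrt(2)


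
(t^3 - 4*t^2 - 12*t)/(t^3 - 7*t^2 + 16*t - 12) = t*(t^2 - 4*t - 12)/(t^3 - 7*t^2 + 16*t - 12)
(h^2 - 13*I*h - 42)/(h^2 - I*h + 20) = (h^2 - 13*I*h - 42)/(h^2 - I*h + 20)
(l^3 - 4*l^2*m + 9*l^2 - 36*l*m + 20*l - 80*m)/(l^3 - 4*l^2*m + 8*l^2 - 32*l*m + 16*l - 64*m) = (l + 5)/(l + 4)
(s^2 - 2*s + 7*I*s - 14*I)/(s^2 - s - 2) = (s + 7*I)/(s + 1)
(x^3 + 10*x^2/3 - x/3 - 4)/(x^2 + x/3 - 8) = (3*x^2 + x - 4)/(3*x - 8)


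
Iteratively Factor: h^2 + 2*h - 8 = (h - 2)*(h + 4)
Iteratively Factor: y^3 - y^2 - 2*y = (y)*(y^2 - y - 2) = y*(y - 2)*(y + 1)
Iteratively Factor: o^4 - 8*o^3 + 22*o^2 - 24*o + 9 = (o - 3)*(o^3 - 5*o^2 + 7*o - 3) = (o - 3)*(o - 1)*(o^2 - 4*o + 3) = (o - 3)*(o - 1)^2*(o - 3)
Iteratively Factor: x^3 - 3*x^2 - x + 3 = (x + 1)*(x^2 - 4*x + 3) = (x - 3)*(x + 1)*(x - 1)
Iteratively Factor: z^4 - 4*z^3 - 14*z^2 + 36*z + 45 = (z + 3)*(z^3 - 7*z^2 + 7*z + 15) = (z + 1)*(z + 3)*(z^2 - 8*z + 15) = (z - 3)*(z + 1)*(z + 3)*(z - 5)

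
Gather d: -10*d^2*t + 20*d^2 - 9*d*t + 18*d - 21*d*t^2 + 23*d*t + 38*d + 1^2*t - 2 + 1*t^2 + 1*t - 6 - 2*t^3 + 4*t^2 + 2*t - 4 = d^2*(20 - 10*t) + d*(-21*t^2 + 14*t + 56) - 2*t^3 + 5*t^2 + 4*t - 12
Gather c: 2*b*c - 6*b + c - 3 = -6*b + c*(2*b + 1) - 3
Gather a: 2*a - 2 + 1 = 2*a - 1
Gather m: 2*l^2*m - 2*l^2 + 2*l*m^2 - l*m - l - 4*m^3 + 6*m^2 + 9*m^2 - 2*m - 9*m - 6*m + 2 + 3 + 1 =-2*l^2 - l - 4*m^3 + m^2*(2*l + 15) + m*(2*l^2 - l - 17) + 6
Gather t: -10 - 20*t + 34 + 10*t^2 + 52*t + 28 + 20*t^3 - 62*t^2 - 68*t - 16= 20*t^3 - 52*t^2 - 36*t + 36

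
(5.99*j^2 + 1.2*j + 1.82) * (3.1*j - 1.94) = 18.569*j^3 - 7.9006*j^2 + 3.314*j - 3.5308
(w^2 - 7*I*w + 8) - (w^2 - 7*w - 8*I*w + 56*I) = 7*w + I*w + 8 - 56*I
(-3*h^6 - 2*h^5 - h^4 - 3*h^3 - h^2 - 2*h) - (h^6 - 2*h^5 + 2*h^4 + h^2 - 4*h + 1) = -4*h^6 - 3*h^4 - 3*h^3 - 2*h^2 + 2*h - 1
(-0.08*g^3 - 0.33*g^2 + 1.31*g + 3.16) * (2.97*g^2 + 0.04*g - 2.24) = -0.2376*g^5 - 0.9833*g^4 + 4.0567*g^3 + 10.1768*g^2 - 2.808*g - 7.0784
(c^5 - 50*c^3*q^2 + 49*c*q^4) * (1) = c^5 - 50*c^3*q^2 + 49*c*q^4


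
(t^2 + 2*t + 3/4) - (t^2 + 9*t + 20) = -7*t - 77/4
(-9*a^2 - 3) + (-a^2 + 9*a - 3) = -10*a^2 + 9*a - 6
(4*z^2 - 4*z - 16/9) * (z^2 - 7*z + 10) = 4*z^4 - 32*z^3 + 596*z^2/9 - 248*z/9 - 160/9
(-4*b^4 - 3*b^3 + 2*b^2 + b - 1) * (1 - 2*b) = 8*b^5 + 2*b^4 - 7*b^3 + 3*b - 1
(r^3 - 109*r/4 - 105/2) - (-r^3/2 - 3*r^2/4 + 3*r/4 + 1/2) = 3*r^3/2 + 3*r^2/4 - 28*r - 53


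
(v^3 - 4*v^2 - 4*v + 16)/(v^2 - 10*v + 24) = (v^2 - 4)/(v - 6)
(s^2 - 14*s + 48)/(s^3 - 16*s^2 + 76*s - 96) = 1/(s - 2)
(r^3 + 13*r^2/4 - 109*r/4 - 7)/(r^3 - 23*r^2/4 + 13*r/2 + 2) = (r + 7)/(r - 2)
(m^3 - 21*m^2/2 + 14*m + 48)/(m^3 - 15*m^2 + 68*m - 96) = (m + 3/2)/(m - 3)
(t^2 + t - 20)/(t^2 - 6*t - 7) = (-t^2 - t + 20)/(-t^2 + 6*t + 7)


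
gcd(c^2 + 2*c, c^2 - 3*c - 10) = c + 2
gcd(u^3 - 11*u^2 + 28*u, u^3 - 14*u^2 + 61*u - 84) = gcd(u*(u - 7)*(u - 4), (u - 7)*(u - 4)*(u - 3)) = u^2 - 11*u + 28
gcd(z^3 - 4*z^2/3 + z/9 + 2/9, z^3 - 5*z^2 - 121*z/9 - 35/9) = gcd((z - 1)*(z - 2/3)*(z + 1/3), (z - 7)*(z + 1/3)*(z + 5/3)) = z + 1/3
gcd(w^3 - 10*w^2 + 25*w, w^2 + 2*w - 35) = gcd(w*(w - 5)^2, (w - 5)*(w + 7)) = w - 5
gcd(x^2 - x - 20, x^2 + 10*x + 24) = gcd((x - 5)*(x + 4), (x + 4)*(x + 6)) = x + 4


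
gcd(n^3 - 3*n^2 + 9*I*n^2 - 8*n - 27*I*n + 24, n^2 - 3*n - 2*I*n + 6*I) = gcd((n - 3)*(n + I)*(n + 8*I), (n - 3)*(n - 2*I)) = n - 3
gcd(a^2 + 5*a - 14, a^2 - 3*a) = 1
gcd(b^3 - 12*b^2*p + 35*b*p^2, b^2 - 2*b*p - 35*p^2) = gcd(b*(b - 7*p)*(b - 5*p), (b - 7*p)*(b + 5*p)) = -b + 7*p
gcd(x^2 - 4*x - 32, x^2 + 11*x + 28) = x + 4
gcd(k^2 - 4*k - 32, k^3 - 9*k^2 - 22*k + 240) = k - 8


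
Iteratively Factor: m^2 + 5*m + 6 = (m + 2)*(m + 3)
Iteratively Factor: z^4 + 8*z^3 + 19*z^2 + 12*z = (z + 1)*(z^3 + 7*z^2 + 12*z) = z*(z + 1)*(z^2 + 7*z + 12) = z*(z + 1)*(z + 3)*(z + 4)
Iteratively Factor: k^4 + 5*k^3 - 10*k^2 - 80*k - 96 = (k + 3)*(k^3 + 2*k^2 - 16*k - 32) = (k - 4)*(k + 3)*(k^2 + 6*k + 8) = (k - 4)*(k + 2)*(k + 3)*(k + 4)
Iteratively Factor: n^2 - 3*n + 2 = (n - 1)*(n - 2)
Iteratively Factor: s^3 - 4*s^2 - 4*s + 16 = (s + 2)*(s^2 - 6*s + 8) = (s - 4)*(s + 2)*(s - 2)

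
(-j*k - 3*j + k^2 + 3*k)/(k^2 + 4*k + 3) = (-j + k)/(k + 1)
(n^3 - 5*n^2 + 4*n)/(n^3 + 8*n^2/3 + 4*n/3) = 3*(n^2 - 5*n + 4)/(3*n^2 + 8*n + 4)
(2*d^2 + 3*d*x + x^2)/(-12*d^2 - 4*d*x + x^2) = (d + x)/(-6*d + x)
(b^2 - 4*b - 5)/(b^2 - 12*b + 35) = (b + 1)/(b - 7)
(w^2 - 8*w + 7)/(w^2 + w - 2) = (w - 7)/(w + 2)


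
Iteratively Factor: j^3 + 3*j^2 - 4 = (j - 1)*(j^2 + 4*j + 4) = (j - 1)*(j + 2)*(j + 2)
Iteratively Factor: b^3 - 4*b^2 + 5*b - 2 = (b - 1)*(b^2 - 3*b + 2) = (b - 2)*(b - 1)*(b - 1)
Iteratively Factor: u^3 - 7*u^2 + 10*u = (u - 2)*(u^2 - 5*u) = (u - 5)*(u - 2)*(u)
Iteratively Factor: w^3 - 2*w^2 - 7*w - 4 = (w - 4)*(w^2 + 2*w + 1) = (w - 4)*(w + 1)*(w + 1)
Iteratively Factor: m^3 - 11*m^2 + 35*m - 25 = (m - 5)*(m^2 - 6*m + 5) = (m - 5)^2*(m - 1)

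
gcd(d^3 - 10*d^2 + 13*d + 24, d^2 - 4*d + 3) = d - 3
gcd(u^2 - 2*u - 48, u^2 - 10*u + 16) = u - 8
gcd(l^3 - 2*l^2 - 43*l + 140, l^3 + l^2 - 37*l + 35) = l^2 + 2*l - 35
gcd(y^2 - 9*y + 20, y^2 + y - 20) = y - 4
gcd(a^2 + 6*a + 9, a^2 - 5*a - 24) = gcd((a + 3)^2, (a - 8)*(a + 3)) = a + 3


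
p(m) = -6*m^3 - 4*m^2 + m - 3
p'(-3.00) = -137.00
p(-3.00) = 120.00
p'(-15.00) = -3929.00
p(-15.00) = 19332.00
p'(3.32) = -223.96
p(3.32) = -263.34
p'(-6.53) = -714.30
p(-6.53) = 1490.58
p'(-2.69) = -107.73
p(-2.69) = 82.16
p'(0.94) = -22.42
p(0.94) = -10.58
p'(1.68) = -63.24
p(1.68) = -41.06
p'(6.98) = -931.81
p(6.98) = -2231.31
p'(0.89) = -20.38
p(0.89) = -9.51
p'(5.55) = -597.84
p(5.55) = -1146.38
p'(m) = -18*m^2 - 8*m + 1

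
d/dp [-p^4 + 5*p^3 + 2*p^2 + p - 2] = -4*p^3 + 15*p^2 + 4*p + 1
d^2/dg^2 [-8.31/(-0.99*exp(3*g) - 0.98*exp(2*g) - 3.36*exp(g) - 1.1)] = (8.31*(2.97*exp(2*g) + 1.96*exp(g) + 3.36)*(5.94*exp(2*g) + 3.92*exp(g) + 6.72)*exp(g) - (74.0421*exp(2*g) + 32.5752*exp(g) + 27.9216)*(0.99*exp(3*g) + 0.98*exp(2*g) + 3.36*exp(g) + 1.1))*exp(g)/(0.99*exp(3*g) + 0.98*exp(2*g) + 3.36*exp(g) + 1.1)^3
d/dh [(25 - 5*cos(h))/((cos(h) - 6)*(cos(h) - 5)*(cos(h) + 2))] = 10*(2 - cos(h))*sin(h)/((cos(h) - 6)^2*(cos(h) + 2)^2)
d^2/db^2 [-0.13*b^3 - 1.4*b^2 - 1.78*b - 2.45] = -0.78*b - 2.8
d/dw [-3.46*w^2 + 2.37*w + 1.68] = 2.37 - 6.92*w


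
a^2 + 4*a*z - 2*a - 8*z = (a - 2)*(a + 4*z)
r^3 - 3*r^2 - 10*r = r*(r - 5)*(r + 2)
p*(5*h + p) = 5*h*p + p^2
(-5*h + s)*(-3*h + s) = 15*h^2 - 8*h*s + s^2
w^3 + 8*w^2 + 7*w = w*(w + 1)*(w + 7)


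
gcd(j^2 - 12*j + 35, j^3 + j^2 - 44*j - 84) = j - 7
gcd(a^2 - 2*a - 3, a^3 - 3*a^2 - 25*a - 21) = a + 1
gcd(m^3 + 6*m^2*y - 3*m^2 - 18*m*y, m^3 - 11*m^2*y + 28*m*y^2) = m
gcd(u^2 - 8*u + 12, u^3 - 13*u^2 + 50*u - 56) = u - 2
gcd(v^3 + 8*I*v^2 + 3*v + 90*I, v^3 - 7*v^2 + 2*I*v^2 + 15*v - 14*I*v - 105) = v^2 + 2*I*v + 15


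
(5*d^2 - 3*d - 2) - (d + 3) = 5*d^2 - 4*d - 5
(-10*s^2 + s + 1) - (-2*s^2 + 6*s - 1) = -8*s^2 - 5*s + 2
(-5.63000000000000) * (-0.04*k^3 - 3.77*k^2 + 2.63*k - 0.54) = 0.2252*k^3 + 21.2251*k^2 - 14.8069*k + 3.0402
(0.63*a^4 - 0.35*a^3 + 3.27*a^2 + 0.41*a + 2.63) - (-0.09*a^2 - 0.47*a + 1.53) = 0.63*a^4 - 0.35*a^3 + 3.36*a^2 + 0.88*a + 1.1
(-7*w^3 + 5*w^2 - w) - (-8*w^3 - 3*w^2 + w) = w^3 + 8*w^2 - 2*w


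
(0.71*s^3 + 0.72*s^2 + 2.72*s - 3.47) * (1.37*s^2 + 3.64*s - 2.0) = 0.9727*s^5 + 3.5708*s^4 + 4.9272*s^3 + 3.7069*s^2 - 18.0708*s + 6.94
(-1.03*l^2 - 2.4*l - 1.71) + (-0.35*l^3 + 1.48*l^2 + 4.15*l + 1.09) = -0.35*l^3 + 0.45*l^2 + 1.75*l - 0.62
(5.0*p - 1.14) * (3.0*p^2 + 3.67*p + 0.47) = 15.0*p^3 + 14.93*p^2 - 1.8338*p - 0.5358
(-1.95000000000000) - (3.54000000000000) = -5.49000000000000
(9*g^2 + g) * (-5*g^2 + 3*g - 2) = -45*g^4 + 22*g^3 - 15*g^2 - 2*g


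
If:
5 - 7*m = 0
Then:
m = 5/7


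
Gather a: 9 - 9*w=9 - 9*w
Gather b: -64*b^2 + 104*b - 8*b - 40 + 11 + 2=-64*b^2 + 96*b - 27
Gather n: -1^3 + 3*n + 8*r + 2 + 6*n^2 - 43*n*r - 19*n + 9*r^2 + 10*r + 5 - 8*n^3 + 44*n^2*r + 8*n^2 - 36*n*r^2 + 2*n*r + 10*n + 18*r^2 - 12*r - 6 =-8*n^3 + n^2*(44*r + 14) + n*(-36*r^2 - 41*r - 6) + 27*r^2 + 6*r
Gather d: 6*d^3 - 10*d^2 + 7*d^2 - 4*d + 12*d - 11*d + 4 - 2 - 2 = 6*d^3 - 3*d^2 - 3*d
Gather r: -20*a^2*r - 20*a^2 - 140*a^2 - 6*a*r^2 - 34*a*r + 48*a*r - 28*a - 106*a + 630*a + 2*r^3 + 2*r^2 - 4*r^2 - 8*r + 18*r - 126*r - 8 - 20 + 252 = -160*a^2 + 496*a + 2*r^3 + r^2*(-6*a - 2) + r*(-20*a^2 + 14*a - 116) + 224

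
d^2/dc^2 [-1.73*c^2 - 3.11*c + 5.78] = -3.46000000000000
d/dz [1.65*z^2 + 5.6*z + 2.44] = 3.3*z + 5.6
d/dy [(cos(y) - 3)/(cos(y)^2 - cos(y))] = (sin(y) + 3*sin(y)/cos(y)^2 - 6*tan(y))/(cos(y) - 1)^2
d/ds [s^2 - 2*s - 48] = 2*s - 2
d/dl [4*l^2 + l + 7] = 8*l + 1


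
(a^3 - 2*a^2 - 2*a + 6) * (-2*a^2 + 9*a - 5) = -2*a^5 + 13*a^4 - 19*a^3 - 20*a^2 + 64*a - 30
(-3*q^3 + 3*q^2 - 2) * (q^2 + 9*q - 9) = -3*q^5 - 24*q^4 + 54*q^3 - 29*q^2 - 18*q + 18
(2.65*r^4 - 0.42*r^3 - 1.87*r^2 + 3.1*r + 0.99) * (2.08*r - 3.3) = 5.512*r^5 - 9.6186*r^4 - 2.5036*r^3 + 12.619*r^2 - 8.1708*r - 3.267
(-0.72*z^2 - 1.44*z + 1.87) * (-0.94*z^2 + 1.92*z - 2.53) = 0.6768*z^4 - 0.0287999999999999*z^3 - 2.701*z^2 + 7.2336*z - 4.7311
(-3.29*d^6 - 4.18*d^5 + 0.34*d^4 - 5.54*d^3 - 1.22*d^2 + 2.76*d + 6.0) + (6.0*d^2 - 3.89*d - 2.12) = -3.29*d^6 - 4.18*d^5 + 0.34*d^4 - 5.54*d^3 + 4.78*d^2 - 1.13*d + 3.88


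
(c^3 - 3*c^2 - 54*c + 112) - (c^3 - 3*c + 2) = -3*c^2 - 51*c + 110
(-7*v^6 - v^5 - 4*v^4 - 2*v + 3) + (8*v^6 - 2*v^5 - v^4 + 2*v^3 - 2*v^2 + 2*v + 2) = v^6 - 3*v^5 - 5*v^4 + 2*v^3 - 2*v^2 + 5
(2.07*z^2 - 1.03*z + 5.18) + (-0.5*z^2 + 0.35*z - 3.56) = 1.57*z^2 - 0.68*z + 1.62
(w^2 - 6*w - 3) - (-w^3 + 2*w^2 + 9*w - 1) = w^3 - w^2 - 15*w - 2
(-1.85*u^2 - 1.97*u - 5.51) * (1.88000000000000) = -3.478*u^2 - 3.7036*u - 10.3588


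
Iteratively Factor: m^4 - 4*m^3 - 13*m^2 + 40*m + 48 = (m + 1)*(m^3 - 5*m^2 - 8*m + 48) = (m - 4)*(m + 1)*(m^2 - m - 12) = (m - 4)^2*(m + 1)*(m + 3)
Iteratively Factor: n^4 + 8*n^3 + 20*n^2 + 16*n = (n + 2)*(n^3 + 6*n^2 + 8*n) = n*(n + 2)*(n^2 + 6*n + 8) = n*(n + 2)^2*(n + 4)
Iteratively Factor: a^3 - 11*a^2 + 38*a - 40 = (a - 5)*(a^2 - 6*a + 8) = (a - 5)*(a - 2)*(a - 4)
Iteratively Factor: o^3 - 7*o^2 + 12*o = (o - 3)*(o^2 - 4*o) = o*(o - 3)*(o - 4)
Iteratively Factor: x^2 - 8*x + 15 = (x - 3)*(x - 5)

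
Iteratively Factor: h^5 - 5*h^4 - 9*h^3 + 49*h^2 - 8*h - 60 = (h + 3)*(h^4 - 8*h^3 + 15*h^2 + 4*h - 20) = (h - 2)*(h + 3)*(h^3 - 6*h^2 + 3*h + 10) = (h - 2)^2*(h + 3)*(h^2 - 4*h - 5) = (h - 5)*(h - 2)^2*(h + 3)*(h + 1)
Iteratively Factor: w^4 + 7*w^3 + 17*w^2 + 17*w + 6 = (w + 3)*(w^3 + 4*w^2 + 5*w + 2) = (w + 2)*(w + 3)*(w^2 + 2*w + 1) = (w + 1)*(w + 2)*(w + 3)*(w + 1)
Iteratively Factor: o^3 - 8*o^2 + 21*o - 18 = (o - 2)*(o^2 - 6*o + 9) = (o - 3)*(o - 2)*(o - 3)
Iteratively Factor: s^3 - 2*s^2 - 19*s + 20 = (s - 5)*(s^2 + 3*s - 4) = (s - 5)*(s - 1)*(s + 4)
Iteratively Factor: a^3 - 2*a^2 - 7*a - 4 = (a - 4)*(a^2 + 2*a + 1) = (a - 4)*(a + 1)*(a + 1)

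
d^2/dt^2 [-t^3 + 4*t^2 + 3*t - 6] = 8 - 6*t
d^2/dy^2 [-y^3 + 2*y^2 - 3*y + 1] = 4 - 6*y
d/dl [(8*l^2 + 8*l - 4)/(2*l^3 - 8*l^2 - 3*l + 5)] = 4*(-4*l^4 - 8*l^3 + 16*l^2 + 4*l + 7)/(4*l^6 - 32*l^5 + 52*l^4 + 68*l^3 - 71*l^2 - 30*l + 25)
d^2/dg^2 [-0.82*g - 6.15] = 0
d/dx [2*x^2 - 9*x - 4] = 4*x - 9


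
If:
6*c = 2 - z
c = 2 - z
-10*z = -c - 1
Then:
No Solution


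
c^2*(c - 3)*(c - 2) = c^4 - 5*c^3 + 6*c^2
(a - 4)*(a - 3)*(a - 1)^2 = a^4 - 9*a^3 + 27*a^2 - 31*a + 12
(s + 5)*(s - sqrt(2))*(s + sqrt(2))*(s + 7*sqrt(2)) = s^4 + 5*s^3 + 7*sqrt(2)*s^3 - 2*s^2 + 35*sqrt(2)*s^2 - 14*sqrt(2)*s - 10*s - 70*sqrt(2)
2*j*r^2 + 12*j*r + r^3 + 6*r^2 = r*(2*j + r)*(r + 6)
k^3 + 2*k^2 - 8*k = k*(k - 2)*(k + 4)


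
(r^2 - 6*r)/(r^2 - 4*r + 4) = r*(r - 6)/(r^2 - 4*r + 4)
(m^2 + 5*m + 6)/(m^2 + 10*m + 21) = (m + 2)/(m + 7)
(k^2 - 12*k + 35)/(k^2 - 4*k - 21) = (k - 5)/(k + 3)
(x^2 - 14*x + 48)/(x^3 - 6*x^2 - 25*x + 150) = (x - 8)/(x^2 - 25)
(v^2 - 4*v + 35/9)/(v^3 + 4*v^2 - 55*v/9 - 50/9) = (3*v - 7)/(3*v^2 + 17*v + 10)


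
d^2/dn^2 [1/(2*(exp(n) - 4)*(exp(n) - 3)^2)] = (9*exp(3*n) - 56*exp(2*n) + 49*exp(n) + 132)*exp(n)/(2*(exp(7*n) - 24*exp(6*n) + 246*exp(5*n) - 1396*exp(4*n) + 4737*exp(3*n) - 9612*exp(2*n) + 10800*exp(n) - 5184))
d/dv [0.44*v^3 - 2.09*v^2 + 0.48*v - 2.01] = 1.32*v^2 - 4.18*v + 0.48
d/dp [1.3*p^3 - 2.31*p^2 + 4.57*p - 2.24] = 3.9*p^2 - 4.62*p + 4.57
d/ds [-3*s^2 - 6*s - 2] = -6*s - 6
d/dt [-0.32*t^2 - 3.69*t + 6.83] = -0.64*t - 3.69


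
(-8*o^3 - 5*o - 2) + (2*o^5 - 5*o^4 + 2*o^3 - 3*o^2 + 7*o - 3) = 2*o^5 - 5*o^4 - 6*o^3 - 3*o^2 + 2*o - 5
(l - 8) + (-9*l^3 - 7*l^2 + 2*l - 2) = -9*l^3 - 7*l^2 + 3*l - 10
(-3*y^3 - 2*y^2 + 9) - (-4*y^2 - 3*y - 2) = -3*y^3 + 2*y^2 + 3*y + 11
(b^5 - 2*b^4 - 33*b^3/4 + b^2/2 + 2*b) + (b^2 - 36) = b^5 - 2*b^4 - 33*b^3/4 + 3*b^2/2 + 2*b - 36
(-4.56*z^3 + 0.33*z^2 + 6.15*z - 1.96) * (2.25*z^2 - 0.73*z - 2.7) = -10.26*z^5 + 4.0713*z^4 + 25.9086*z^3 - 9.7905*z^2 - 15.1742*z + 5.292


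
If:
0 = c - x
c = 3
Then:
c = 3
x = 3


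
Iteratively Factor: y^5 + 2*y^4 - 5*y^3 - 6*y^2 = (y - 2)*(y^4 + 4*y^3 + 3*y^2) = (y - 2)*(y + 1)*(y^3 + 3*y^2) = y*(y - 2)*(y + 1)*(y^2 + 3*y) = y^2*(y - 2)*(y + 1)*(y + 3)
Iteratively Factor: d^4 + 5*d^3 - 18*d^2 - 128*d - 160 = (d + 4)*(d^3 + d^2 - 22*d - 40) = (d - 5)*(d + 4)*(d^2 + 6*d + 8) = (d - 5)*(d + 2)*(d + 4)*(d + 4)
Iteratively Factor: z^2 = (z)*(z)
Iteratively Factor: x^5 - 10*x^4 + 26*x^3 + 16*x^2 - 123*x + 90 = (x - 3)*(x^4 - 7*x^3 + 5*x^2 + 31*x - 30) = (x - 5)*(x - 3)*(x^3 - 2*x^2 - 5*x + 6) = (x - 5)*(x - 3)*(x - 1)*(x^2 - x - 6) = (x - 5)*(x - 3)^2*(x - 1)*(x + 2)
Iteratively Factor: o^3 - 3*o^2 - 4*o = (o)*(o^2 - 3*o - 4) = o*(o + 1)*(o - 4)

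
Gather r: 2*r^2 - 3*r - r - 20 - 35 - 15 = 2*r^2 - 4*r - 70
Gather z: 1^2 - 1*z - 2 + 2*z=z - 1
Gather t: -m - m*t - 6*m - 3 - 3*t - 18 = -7*m + t*(-m - 3) - 21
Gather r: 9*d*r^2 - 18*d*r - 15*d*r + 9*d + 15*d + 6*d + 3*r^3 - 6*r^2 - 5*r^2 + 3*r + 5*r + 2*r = 30*d + 3*r^3 + r^2*(9*d - 11) + r*(10 - 33*d)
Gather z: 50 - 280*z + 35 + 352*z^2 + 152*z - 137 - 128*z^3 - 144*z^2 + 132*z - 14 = -128*z^3 + 208*z^2 + 4*z - 66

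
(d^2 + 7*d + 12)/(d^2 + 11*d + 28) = (d + 3)/(d + 7)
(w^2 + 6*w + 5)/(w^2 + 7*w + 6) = (w + 5)/(w + 6)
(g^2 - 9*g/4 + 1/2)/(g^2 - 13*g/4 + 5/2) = (4*g - 1)/(4*g - 5)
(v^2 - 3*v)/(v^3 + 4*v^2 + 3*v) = (v - 3)/(v^2 + 4*v + 3)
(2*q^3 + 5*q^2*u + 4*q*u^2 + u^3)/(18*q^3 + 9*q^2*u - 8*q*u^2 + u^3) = (2*q^2 + 3*q*u + u^2)/(18*q^2 - 9*q*u + u^2)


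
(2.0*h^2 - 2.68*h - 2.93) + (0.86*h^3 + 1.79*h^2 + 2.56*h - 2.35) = 0.86*h^3 + 3.79*h^2 - 0.12*h - 5.28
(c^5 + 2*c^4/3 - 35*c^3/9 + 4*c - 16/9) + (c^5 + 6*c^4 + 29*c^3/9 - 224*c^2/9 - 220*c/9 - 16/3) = 2*c^5 + 20*c^4/3 - 2*c^3/3 - 224*c^2/9 - 184*c/9 - 64/9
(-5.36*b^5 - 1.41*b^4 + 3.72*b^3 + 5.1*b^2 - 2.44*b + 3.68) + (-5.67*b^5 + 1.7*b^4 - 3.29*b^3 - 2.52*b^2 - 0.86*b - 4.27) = -11.03*b^5 + 0.29*b^4 + 0.43*b^3 + 2.58*b^2 - 3.3*b - 0.589999999999999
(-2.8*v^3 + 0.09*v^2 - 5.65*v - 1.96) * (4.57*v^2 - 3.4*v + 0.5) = -12.796*v^5 + 9.9313*v^4 - 27.5265*v^3 + 10.2978*v^2 + 3.839*v - 0.98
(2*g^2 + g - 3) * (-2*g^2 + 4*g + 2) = -4*g^4 + 6*g^3 + 14*g^2 - 10*g - 6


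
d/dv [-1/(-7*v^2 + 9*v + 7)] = (9 - 14*v)/(-7*v^2 + 9*v + 7)^2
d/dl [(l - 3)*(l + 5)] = 2*l + 2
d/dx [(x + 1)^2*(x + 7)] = 3*(x + 1)*(x + 5)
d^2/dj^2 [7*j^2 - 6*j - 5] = 14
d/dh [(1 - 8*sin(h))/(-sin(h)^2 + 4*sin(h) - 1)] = 2*(sin(h) + 2*cos(2*h))*cos(h)/(sin(h)^2 - 4*sin(h) + 1)^2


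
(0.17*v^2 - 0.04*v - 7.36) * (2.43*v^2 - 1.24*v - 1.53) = 0.4131*v^4 - 0.308*v^3 - 18.0953*v^2 + 9.1876*v + 11.2608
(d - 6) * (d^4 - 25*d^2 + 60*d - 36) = d^5 - 6*d^4 - 25*d^3 + 210*d^2 - 396*d + 216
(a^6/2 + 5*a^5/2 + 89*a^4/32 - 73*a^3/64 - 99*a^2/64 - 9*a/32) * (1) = a^6/2 + 5*a^5/2 + 89*a^4/32 - 73*a^3/64 - 99*a^2/64 - 9*a/32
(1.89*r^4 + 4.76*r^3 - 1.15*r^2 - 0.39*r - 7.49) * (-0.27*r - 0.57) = -0.5103*r^5 - 2.3625*r^4 - 2.4027*r^3 + 0.7608*r^2 + 2.2446*r + 4.2693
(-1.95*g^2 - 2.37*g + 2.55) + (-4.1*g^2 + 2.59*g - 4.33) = -6.05*g^2 + 0.22*g - 1.78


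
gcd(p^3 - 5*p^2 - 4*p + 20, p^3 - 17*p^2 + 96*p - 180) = p - 5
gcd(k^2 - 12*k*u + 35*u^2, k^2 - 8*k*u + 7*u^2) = -k + 7*u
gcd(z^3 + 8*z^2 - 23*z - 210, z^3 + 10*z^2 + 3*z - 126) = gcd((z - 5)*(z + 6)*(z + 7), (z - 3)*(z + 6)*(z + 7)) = z^2 + 13*z + 42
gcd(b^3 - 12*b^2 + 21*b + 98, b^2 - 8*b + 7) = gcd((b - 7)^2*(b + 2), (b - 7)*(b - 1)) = b - 7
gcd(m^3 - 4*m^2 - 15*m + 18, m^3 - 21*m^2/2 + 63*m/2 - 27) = m - 6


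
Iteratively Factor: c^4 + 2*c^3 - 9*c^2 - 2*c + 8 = (c - 1)*(c^3 + 3*c^2 - 6*c - 8) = (c - 1)*(c + 1)*(c^2 + 2*c - 8) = (c - 1)*(c + 1)*(c + 4)*(c - 2)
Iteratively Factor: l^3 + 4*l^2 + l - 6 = (l + 2)*(l^2 + 2*l - 3) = (l + 2)*(l + 3)*(l - 1)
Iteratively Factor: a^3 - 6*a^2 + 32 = (a + 2)*(a^2 - 8*a + 16) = (a - 4)*(a + 2)*(a - 4)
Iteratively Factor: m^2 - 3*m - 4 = (m - 4)*(m + 1)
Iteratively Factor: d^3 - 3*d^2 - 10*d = (d)*(d^2 - 3*d - 10) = d*(d + 2)*(d - 5)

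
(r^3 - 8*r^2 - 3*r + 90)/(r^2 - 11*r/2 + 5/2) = 2*(r^2 - 3*r - 18)/(2*r - 1)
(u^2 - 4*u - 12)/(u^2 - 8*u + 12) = (u + 2)/(u - 2)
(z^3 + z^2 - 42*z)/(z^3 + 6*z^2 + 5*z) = (z^2 + z - 42)/(z^2 + 6*z + 5)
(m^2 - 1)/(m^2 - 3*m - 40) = (1 - m^2)/(-m^2 + 3*m + 40)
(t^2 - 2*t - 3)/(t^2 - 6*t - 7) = (t - 3)/(t - 7)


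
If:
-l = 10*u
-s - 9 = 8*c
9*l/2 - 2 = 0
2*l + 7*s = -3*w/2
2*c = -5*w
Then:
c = -2795/2547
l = 4/9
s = -563/2547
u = -2/45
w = 1118/2547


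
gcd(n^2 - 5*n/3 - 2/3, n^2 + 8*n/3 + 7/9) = n + 1/3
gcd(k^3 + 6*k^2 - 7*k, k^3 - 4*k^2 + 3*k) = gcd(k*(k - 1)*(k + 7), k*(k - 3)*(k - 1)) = k^2 - k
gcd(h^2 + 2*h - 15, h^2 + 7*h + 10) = h + 5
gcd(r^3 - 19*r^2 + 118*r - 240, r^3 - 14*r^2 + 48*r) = r^2 - 14*r + 48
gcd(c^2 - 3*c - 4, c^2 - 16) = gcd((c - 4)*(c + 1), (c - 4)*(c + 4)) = c - 4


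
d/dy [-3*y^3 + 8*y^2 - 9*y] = -9*y^2 + 16*y - 9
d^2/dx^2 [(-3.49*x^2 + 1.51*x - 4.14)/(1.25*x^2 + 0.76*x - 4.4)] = (11.34975*x^3 - 153.9825*x^2 + 26.232*x - 175.356448)/(1.953125*x^6 + 3.5625*x^5 - 18.459*x^4 - 24.641024*x^3 + 64.97568*x^2 + 44.1408*x - 85.184)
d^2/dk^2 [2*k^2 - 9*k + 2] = 4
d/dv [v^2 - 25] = 2*v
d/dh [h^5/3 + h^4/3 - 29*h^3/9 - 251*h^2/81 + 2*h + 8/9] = 5*h^4/3 + 4*h^3/3 - 29*h^2/3 - 502*h/81 + 2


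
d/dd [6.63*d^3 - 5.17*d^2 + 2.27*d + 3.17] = 19.89*d^2 - 10.34*d + 2.27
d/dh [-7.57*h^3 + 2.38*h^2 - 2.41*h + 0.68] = -22.71*h^2 + 4.76*h - 2.41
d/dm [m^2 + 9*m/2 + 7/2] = 2*m + 9/2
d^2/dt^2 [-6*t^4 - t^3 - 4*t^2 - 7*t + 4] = -72*t^2 - 6*t - 8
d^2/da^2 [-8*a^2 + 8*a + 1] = -16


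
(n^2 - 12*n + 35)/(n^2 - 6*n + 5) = (n - 7)/(n - 1)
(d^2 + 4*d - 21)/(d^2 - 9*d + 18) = (d + 7)/(d - 6)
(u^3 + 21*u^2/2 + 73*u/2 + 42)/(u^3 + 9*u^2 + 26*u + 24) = (u + 7/2)/(u + 2)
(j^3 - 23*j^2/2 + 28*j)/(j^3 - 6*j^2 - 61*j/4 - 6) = 2*j*(2*j - 7)/(4*j^2 + 8*j + 3)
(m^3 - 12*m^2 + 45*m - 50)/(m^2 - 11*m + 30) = (m^2 - 7*m + 10)/(m - 6)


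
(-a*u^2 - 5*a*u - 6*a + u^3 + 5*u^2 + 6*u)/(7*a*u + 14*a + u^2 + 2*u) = (-a*u - 3*a + u^2 + 3*u)/(7*a + u)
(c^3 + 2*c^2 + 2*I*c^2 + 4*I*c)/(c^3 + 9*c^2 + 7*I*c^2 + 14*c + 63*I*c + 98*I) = c*(c + 2*I)/(c^2 + 7*c*(1 + I) + 49*I)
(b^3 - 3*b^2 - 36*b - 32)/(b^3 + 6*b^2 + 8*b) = (b^2 - 7*b - 8)/(b*(b + 2))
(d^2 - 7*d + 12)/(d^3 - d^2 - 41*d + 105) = (d - 4)/(d^2 + 2*d - 35)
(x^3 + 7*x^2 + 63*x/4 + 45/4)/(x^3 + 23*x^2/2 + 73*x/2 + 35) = (2*x^2 + 9*x + 9)/(2*(x^2 + 9*x + 14))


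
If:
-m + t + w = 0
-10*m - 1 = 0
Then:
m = -1/10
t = -w - 1/10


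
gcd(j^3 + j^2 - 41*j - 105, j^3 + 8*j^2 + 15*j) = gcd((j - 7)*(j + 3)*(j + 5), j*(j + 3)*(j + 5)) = j^2 + 8*j + 15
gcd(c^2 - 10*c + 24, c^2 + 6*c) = 1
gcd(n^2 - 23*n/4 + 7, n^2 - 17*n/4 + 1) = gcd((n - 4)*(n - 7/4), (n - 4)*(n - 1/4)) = n - 4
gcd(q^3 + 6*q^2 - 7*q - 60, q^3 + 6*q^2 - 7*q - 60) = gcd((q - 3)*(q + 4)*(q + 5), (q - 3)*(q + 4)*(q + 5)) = q^3 + 6*q^2 - 7*q - 60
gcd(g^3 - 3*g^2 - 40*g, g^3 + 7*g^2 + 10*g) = g^2 + 5*g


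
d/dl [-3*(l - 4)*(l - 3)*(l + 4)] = -9*l^2 + 18*l + 48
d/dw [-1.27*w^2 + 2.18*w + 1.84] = 2.18 - 2.54*w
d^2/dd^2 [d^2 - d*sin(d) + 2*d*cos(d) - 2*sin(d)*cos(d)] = d*sin(d) - 2*d*cos(d) - 4*sin(d) + 4*sin(2*d) - 2*cos(d) + 2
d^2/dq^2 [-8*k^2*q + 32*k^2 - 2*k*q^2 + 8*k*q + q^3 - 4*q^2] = -4*k + 6*q - 8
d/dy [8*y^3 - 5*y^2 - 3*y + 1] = 24*y^2 - 10*y - 3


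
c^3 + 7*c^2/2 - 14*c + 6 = (c - 2)*(c - 1/2)*(c + 6)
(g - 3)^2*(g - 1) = g^3 - 7*g^2 + 15*g - 9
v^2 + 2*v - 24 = (v - 4)*(v + 6)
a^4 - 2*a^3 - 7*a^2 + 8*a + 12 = (a - 3)*(a - 2)*(a + 1)*(a + 2)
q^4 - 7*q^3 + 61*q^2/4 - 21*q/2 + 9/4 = (q - 3)^2*(q - 1/2)^2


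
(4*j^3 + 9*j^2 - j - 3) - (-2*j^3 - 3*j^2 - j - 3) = 6*j^3 + 12*j^2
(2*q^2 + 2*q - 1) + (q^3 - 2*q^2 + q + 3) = q^3 + 3*q + 2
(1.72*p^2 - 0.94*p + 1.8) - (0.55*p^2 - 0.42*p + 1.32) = 1.17*p^2 - 0.52*p + 0.48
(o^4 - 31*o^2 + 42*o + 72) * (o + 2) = o^5 + 2*o^4 - 31*o^3 - 20*o^2 + 156*o + 144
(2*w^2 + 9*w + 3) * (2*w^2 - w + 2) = 4*w^4 + 16*w^3 + w^2 + 15*w + 6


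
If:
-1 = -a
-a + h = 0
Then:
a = 1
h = 1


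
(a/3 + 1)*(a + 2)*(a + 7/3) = a^3/3 + 22*a^2/9 + 53*a/9 + 14/3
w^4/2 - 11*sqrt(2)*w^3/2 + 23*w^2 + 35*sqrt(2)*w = w*(w/2 + sqrt(2)/2)*(w - 7*sqrt(2))*(w - 5*sqrt(2))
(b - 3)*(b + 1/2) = b^2 - 5*b/2 - 3/2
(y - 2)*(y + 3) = y^2 + y - 6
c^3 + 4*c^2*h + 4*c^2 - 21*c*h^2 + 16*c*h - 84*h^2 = (c + 4)*(c - 3*h)*(c + 7*h)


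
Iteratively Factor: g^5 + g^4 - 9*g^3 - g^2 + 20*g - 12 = (g + 2)*(g^4 - g^3 - 7*g^2 + 13*g - 6) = (g - 1)*(g + 2)*(g^3 - 7*g + 6) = (g - 1)*(g + 2)*(g + 3)*(g^2 - 3*g + 2) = (g - 1)^2*(g + 2)*(g + 3)*(g - 2)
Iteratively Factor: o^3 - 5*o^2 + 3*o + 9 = (o + 1)*(o^2 - 6*o + 9) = (o - 3)*(o + 1)*(o - 3)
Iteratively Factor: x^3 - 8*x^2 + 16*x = (x - 4)*(x^2 - 4*x) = (x - 4)^2*(x)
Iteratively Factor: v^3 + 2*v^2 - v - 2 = (v - 1)*(v^2 + 3*v + 2) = (v - 1)*(v + 1)*(v + 2)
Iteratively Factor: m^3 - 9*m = (m)*(m^2 - 9) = m*(m - 3)*(m + 3)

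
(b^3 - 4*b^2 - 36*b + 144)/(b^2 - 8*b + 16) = (b^2 - 36)/(b - 4)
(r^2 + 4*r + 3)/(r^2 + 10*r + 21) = (r + 1)/(r + 7)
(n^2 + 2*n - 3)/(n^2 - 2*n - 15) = (n - 1)/(n - 5)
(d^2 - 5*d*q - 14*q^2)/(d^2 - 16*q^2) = (d^2 - 5*d*q - 14*q^2)/(d^2 - 16*q^2)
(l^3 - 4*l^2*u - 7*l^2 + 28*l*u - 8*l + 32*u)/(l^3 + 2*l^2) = (l^3 - 4*l^2*u - 7*l^2 + 28*l*u - 8*l + 32*u)/(l^2*(l + 2))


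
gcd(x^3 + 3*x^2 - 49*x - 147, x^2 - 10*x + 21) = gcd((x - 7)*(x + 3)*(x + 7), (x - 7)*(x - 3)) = x - 7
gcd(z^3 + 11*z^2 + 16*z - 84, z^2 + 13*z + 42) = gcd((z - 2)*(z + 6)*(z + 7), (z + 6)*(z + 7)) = z^2 + 13*z + 42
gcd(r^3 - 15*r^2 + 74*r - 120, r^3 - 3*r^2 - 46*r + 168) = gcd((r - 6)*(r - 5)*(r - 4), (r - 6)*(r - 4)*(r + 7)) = r^2 - 10*r + 24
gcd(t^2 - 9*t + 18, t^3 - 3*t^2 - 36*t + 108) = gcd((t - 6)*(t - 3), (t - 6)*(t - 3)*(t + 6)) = t^2 - 9*t + 18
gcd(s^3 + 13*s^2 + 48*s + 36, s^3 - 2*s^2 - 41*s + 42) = s + 6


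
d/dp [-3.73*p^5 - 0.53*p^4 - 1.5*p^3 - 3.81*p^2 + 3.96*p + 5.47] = -18.65*p^4 - 2.12*p^3 - 4.5*p^2 - 7.62*p + 3.96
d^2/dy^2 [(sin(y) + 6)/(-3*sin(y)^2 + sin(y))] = 3*(3*sin(y)^2 + 73*sin(y) - 24 - 106/sin(y) + 36/sin(y)^2 - 4/sin(y)^3)/(3*sin(y) - 1)^3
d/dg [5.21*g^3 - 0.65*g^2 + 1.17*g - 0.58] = 15.63*g^2 - 1.3*g + 1.17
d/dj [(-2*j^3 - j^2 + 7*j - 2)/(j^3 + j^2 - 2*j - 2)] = (-j^4 - 6*j^3 + 13*j^2 + 8*j - 18)/(j^6 + 2*j^5 - 3*j^4 - 8*j^3 + 8*j + 4)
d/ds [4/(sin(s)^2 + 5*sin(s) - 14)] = -4*(2*sin(s) + 5)*cos(s)/(sin(s)^2 + 5*sin(s) - 14)^2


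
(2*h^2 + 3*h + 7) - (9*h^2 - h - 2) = -7*h^2 + 4*h + 9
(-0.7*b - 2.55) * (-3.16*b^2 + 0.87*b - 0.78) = 2.212*b^3 + 7.449*b^2 - 1.6725*b + 1.989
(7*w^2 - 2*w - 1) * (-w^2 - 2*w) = -7*w^4 - 12*w^3 + 5*w^2 + 2*w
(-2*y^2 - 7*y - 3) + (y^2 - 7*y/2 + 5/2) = -y^2 - 21*y/2 - 1/2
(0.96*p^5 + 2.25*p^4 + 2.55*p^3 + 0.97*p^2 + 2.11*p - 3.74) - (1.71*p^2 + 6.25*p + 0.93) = 0.96*p^5 + 2.25*p^4 + 2.55*p^3 - 0.74*p^2 - 4.14*p - 4.67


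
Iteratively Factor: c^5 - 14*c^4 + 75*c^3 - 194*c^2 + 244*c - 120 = (c - 3)*(c^4 - 11*c^3 + 42*c^2 - 68*c + 40) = (c - 3)*(c - 2)*(c^3 - 9*c^2 + 24*c - 20) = (c - 3)*(c - 2)^2*(c^2 - 7*c + 10) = (c - 5)*(c - 3)*(c - 2)^2*(c - 2)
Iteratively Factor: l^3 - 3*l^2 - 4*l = (l)*(l^2 - 3*l - 4) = l*(l + 1)*(l - 4)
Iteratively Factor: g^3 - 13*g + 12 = (g + 4)*(g^2 - 4*g + 3) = (g - 1)*(g + 4)*(g - 3)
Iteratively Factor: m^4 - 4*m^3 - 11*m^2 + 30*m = (m + 3)*(m^3 - 7*m^2 + 10*m) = m*(m + 3)*(m^2 - 7*m + 10) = m*(m - 5)*(m + 3)*(m - 2)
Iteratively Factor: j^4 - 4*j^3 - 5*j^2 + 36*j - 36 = (j - 3)*(j^3 - j^2 - 8*j + 12) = (j - 3)*(j - 2)*(j^2 + j - 6) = (j - 3)*(j - 2)^2*(j + 3)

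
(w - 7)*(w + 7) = w^2 - 49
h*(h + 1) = h^2 + h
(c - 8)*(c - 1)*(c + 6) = c^3 - 3*c^2 - 46*c + 48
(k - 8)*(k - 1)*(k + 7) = k^3 - 2*k^2 - 55*k + 56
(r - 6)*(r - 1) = r^2 - 7*r + 6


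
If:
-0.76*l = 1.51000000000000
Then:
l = -1.99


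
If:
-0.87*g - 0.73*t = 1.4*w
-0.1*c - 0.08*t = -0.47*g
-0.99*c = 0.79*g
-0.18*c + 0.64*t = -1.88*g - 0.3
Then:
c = 0.04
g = -0.05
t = -0.32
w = 0.20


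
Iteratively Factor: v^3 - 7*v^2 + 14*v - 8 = (v - 4)*(v^2 - 3*v + 2) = (v - 4)*(v - 1)*(v - 2)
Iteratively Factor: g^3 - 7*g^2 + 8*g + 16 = (g - 4)*(g^2 - 3*g - 4) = (g - 4)*(g + 1)*(g - 4)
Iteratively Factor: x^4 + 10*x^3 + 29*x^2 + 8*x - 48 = (x + 3)*(x^3 + 7*x^2 + 8*x - 16) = (x + 3)*(x + 4)*(x^2 + 3*x - 4) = (x + 3)*(x + 4)^2*(x - 1)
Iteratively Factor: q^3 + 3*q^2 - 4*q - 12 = (q + 2)*(q^2 + q - 6) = (q - 2)*(q + 2)*(q + 3)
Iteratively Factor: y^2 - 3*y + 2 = (y - 2)*(y - 1)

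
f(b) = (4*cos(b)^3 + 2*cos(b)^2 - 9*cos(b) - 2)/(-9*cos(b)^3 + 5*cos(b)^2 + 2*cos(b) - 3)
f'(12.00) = -3.22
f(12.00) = 1.83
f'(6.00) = -1.36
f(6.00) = 1.18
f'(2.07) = -9.44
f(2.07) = -1.28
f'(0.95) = 0.58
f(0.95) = 3.01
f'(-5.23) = -2.35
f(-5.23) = 2.92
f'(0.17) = 0.77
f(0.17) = 1.06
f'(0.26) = 1.24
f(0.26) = 1.15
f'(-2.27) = 1236.24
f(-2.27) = 19.38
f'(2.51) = -4.70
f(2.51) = 1.32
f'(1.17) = -4.66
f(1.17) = 2.49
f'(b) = (-27*sin(b)*cos(b)^2 + 10*sin(b)*cos(b) + 2*sin(b))*(4*cos(b)^3 + 2*cos(b)^2 - 9*cos(b) - 2)/(-9*cos(b)^3 + 5*cos(b)^2 + 2*cos(b) - 3)^2 + (-12*sin(b)*cos(b)^2 - 4*sin(b)*cos(b) + 9*sin(b))/(-9*cos(b)^3 + 5*cos(b)^2 + 2*cos(b) - 3)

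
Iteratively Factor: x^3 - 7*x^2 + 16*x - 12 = (x - 3)*(x^2 - 4*x + 4) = (x - 3)*(x - 2)*(x - 2)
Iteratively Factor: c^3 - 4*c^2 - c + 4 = (c + 1)*(c^2 - 5*c + 4) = (c - 4)*(c + 1)*(c - 1)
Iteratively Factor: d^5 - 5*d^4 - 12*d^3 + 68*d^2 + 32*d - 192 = (d - 2)*(d^4 - 3*d^3 - 18*d^2 + 32*d + 96) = (d - 2)*(d + 3)*(d^3 - 6*d^2 + 32) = (d - 4)*(d - 2)*(d + 3)*(d^2 - 2*d - 8) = (d - 4)^2*(d - 2)*(d + 3)*(d + 2)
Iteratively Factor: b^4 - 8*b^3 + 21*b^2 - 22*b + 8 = (b - 4)*(b^3 - 4*b^2 + 5*b - 2) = (b - 4)*(b - 2)*(b^2 - 2*b + 1) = (b - 4)*(b - 2)*(b - 1)*(b - 1)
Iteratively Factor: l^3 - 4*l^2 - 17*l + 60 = (l - 5)*(l^2 + l - 12) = (l - 5)*(l + 4)*(l - 3)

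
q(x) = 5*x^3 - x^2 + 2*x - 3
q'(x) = 15*x^2 - 2*x + 2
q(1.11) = 4.83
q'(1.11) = 18.26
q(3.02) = 131.64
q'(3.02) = 132.77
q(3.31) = 173.99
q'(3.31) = 159.72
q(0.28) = -2.41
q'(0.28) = 2.62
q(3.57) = 218.89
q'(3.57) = 186.03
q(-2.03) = -53.01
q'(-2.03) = 67.87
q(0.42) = -1.97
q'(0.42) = 3.81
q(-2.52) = -94.41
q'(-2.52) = 102.30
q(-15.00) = -17133.00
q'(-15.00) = 3407.00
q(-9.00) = -3747.00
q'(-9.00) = 1235.00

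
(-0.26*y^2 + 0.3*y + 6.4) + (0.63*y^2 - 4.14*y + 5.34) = 0.37*y^2 - 3.84*y + 11.74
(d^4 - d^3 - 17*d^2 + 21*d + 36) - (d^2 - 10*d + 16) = d^4 - d^3 - 18*d^2 + 31*d + 20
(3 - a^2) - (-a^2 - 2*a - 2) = 2*a + 5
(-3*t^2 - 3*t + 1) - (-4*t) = -3*t^2 + t + 1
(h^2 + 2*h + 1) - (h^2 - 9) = 2*h + 10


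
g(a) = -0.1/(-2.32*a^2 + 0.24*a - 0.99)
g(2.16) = 0.01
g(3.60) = 0.00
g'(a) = -0.1*(4.64*a - 0.24)/(-2.32*a^2 + 0.24*a - 0.99)^2 = (0.024 - 0.464*a)/(2.32*a^2 - 0.24*a + 0.99)^2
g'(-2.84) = 0.00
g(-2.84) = 0.00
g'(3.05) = -0.00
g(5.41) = 0.00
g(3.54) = 0.00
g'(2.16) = -0.01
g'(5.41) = -0.00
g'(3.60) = -0.00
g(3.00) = 0.00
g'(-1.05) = 0.04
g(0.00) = 0.10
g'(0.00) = 0.02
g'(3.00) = -0.00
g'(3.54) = -0.00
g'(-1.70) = 0.01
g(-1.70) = 0.01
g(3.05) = 0.00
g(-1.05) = 0.03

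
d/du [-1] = 0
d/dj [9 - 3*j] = -3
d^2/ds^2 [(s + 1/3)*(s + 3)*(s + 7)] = 6*s + 62/3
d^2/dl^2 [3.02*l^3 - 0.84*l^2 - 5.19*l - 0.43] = 18.12*l - 1.68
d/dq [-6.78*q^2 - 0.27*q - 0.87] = -13.56*q - 0.27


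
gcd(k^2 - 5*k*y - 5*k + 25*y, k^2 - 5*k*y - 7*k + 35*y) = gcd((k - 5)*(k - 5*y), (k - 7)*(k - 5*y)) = -k + 5*y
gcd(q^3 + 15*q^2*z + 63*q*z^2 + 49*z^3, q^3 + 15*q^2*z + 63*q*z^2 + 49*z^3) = q^3 + 15*q^2*z + 63*q*z^2 + 49*z^3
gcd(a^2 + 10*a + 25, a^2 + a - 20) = a + 5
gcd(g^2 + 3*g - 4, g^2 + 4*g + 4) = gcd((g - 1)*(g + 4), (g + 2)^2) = 1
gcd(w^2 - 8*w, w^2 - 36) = 1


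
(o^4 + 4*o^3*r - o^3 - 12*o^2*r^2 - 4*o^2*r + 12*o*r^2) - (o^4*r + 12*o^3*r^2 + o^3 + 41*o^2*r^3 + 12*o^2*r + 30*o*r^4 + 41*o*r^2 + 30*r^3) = -o^4*r + o^4 - 12*o^3*r^2 + 4*o^3*r - 2*o^3 - 41*o^2*r^3 - 12*o^2*r^2 - 16*o^2*r - 30*o*r^4 - 29*o*r^2 - 30*r^3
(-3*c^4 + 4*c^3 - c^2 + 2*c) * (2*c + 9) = -6*c^5 - 19*c^4 + 34*c^3 - 5*c^2 + 18*c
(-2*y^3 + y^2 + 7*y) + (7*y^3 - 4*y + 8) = 5*y^3 + y^2 + 3*y + 8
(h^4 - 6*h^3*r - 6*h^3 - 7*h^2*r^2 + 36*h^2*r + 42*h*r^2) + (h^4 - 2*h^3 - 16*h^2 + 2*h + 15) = 2*h^4 - 6*h^3*r - 8*h^3 - 7*h^2*r^2 + 36*h^2*r - 16*h^2 + 42*h*r^2 + 2*h + 15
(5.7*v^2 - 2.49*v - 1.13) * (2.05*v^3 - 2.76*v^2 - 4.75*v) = 11.685*v^5 - 20.8365*v^4 - 22.5191*v^3 + 14.9463*v^2 + 5.3675*v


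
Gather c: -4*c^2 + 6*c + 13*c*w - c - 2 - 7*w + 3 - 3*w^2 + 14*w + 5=-4*c^2 + c*(13*w + 5) - 3*w^2 + 7*w + 6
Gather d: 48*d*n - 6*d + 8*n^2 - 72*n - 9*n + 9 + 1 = d*(48*n - 6) + 8*n^2 - 81*n + 10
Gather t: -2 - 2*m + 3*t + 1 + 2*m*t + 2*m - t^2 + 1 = -t^2 + t*(2*m + 3)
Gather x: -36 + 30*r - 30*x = 30*r - 30*x - 36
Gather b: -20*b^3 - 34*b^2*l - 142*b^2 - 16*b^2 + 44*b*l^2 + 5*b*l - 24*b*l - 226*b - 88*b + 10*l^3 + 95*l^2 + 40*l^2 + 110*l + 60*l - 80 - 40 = -20*b^3 + b^2*(-34*l - 158) + b*(44*l^2 - 19*l - 314) + 10*l^3 + 135*l^2 + 170*l - 120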